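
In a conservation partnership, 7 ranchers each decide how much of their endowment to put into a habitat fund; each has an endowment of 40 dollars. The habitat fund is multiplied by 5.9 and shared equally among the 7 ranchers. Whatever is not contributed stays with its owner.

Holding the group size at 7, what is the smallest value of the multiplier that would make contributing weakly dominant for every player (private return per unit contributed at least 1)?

A contributed unit returns (multiplier)/7 to its contributor.
This reaches 1 exactly when the multiplier is 7.

7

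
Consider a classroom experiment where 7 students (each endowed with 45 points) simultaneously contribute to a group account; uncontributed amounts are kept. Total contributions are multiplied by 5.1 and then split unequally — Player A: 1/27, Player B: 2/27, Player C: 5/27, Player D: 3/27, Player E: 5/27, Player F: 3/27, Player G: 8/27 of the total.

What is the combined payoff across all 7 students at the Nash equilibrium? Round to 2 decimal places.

499.50 points

Each unit j contributes comes back to j as 5.1 × (j's share), so j prefers to contribute only if that share exceeds 1/5.1 = 0.1961; otherwise keeping the unit dominates.
Player G alone (share 8/27) is above the threshold, contributing 45; the remaining 6 contribute 0. Total contributed: 45.
The group account pays out 5.1 × 45 = 229.50 in total (split across the unequal shares, but the aggregate is all that matters for the group sum).
The 6 free-riders keep 45 each, adding 270. Group total = 270 + 229.50 = 499.50.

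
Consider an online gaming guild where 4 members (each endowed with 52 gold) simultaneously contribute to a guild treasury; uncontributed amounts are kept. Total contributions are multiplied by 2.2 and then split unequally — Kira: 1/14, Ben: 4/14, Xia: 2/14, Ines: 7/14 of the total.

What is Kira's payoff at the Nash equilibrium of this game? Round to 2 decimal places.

For player j, contributing a unit is worthwhile iff 2.2 × (j's share) ≥ 1, i.e. iff j's share is at least 0.4545.
The only share above 0.4545 is Ines's 7/14, contributing 52; the remaining 3 contribute 0. Total contributed: 52.
Kira keeps 52 and receives 2.2 × 52 × 1/14 = 8.17 from the guild treasury, for a payoff of 60.17.

60.17 gold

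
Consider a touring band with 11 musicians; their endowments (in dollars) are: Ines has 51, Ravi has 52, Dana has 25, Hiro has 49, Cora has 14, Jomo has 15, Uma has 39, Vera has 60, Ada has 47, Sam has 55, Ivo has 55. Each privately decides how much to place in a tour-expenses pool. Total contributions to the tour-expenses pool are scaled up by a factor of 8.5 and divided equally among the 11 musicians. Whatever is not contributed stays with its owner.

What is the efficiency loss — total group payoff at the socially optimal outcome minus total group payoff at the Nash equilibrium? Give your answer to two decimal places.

The private return per contributed unit is 8.5/11 = 0.7727 < 1 for every player regardless of endowment, so the Nash equilibrium is zero contribution and the group total is Σ E_j = 51 + 52 + 25 + 49 + 14 + 15 + 39 + 60 + 47 + 55 + 55 = 462.
Each contributed unit returns 8.500 to the group, so the social optimum is full contribution by everyone: group total = 8.500 × 462 = 3927.00.
Efficiency loss = (8.500 − 1) × 462 = 3465.00.

3465.00 dollars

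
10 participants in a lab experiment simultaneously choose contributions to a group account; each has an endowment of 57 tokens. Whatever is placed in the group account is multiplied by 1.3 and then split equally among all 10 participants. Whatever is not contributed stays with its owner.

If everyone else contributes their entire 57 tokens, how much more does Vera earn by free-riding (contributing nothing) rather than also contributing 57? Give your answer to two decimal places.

Switching from a contribution of 57 to 0 lets Vera keep an extra 57 tokens, but lowers the group account by 57, which costs Vera their own share of that drop: 1.3/10 × 57 = 7.41.
Net gain = 57 − 7.41 = 49.59. The private return per contributed unit (0.1300) is below 1, so free-riding is indeed the best response regardless of what the others do.

49.59 tokens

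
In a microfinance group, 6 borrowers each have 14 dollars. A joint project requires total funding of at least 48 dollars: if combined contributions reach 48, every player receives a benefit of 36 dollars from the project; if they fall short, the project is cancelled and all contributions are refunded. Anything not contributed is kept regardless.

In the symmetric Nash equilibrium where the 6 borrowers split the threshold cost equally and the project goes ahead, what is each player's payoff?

Equal share of the threshold: 48/6 = 8.
At this profile no one gains by cutting their contribution: any cut drops the total below 48, the project is cancelled, contributions are refunded, and the deviator ends with 14, which is less than 14 − 8 + 36 = 42. Contributing more than 8 just wastes the excess. So contributing exactly 8 is a best response.
Each player's payoff: 14 − 8 + 36 = 42.

42 dollars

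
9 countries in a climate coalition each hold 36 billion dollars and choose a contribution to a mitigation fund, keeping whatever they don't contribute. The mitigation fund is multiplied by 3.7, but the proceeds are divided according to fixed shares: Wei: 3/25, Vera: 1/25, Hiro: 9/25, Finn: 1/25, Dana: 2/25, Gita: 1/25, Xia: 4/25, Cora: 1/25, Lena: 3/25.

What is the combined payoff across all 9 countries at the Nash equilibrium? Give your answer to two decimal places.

421.20 billion dollars

Each unit j contributes comes back to j as 3.7 × (j's share), so j prefers to contribute only if that share exceeds 1/3.7 = 0.2703; otherwise keeping the unit dominates.
The only share above 0.2703 is Hiro's 9/25, contributing 36; the remaining 8 contribute 0. Total contributed: 36.
The mitigation fund pays out 3.7 × 36 = 133.20 in total (split across the unequal shares, but the aggregate is all that matters for the group sum).
The 8 free-riders keep 36 each, adding 288. Group total = 288 + 133.20 = 421.20.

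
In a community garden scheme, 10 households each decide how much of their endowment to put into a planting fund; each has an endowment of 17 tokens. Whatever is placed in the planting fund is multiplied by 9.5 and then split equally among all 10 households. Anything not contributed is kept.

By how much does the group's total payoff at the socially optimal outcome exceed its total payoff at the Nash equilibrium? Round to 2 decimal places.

1445.00 tokens

Each contributed unit returns 9.5/10 = 0.9500 to its contributor — below 1 — so contributing 0 is dominant for every player. At the Nash equilibrium everyone keeps their 17, and the group total is 10 × 17 = 170.
Each contributed unit returns 9.500 to the group as a whole (0.9500 to each of 10 players), which exceeds 1, so the social optimum is full contribution: group total = 9.500 × 170 = 1615.00.
Efficiency loss = 1615.00 − 170 = 1445.00.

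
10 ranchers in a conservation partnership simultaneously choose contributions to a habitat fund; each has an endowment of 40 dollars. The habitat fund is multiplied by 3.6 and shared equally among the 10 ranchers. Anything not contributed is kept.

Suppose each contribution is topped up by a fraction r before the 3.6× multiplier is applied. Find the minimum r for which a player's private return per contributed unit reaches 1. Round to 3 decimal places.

1.778

With matching at rate r, one contributed unit becomes (1 + r) in the habitat fund and returns 3.6 × (1 + r) / 10 to the contributor.
Setting this equal to 1: 1 + r = 10/3.6 = 2.7778.
So the minimum matching rate is r = 2.7778 − 1 = 1.778.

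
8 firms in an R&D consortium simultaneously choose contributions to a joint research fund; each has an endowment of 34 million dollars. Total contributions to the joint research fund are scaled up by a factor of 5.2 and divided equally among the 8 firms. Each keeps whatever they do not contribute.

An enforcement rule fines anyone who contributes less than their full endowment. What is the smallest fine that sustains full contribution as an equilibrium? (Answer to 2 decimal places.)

11.90 million dollars

Given the others contribute fully, the best deviation is to contribute 0 (any partial contribution still incurs the fine and gives up units whose private return 0.6500 is below 1).
Deviating from 34 to 0 saves 34 million dollars but forfeits the deviator's share of the drop in the joint research fund: 5.2/8 × 34 = 22.10.
So the deviation gain is 34 − 22.10 = 11.90, and the fine must be at least 11.90 million dollars to wipe it out.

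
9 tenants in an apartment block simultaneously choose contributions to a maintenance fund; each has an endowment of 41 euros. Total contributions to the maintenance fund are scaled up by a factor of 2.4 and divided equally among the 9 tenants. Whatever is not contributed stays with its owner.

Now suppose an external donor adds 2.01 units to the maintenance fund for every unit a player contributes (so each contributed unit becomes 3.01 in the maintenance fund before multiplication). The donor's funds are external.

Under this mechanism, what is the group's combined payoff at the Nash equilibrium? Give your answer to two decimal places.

369.00 euros

With the mechanism, a contributed unit returns 2.4 × 3.01 / 9 = 0.8027 per unit of net cost — still below 1 — so contributing 0 remains dominant for every player.
At the Nash equilibrium no one contributes; group total payoff = 9 × 41 = 369.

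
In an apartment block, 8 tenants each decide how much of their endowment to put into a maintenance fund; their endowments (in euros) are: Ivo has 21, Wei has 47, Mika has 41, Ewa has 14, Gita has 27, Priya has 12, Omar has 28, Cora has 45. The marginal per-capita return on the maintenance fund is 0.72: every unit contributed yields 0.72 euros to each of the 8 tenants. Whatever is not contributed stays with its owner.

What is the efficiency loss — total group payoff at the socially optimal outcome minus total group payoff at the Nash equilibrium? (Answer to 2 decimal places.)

1118.60 euros

The private return per contributed unit is 0.72 < 1 for everyone, so the Nash equilibrium is zero contribution and the group total is Σ E_j = 21 + 47 + 41 + 14 + 27 + 12 + 28 + 45 = 235.
Each contributed unit returns 5.760 to the group, so the social optimum is full contribution by everyone: group total = 5.760 × 235 = 1353.60.
Efficiency loss = (5.760 − 1) × 235 = 1118.60.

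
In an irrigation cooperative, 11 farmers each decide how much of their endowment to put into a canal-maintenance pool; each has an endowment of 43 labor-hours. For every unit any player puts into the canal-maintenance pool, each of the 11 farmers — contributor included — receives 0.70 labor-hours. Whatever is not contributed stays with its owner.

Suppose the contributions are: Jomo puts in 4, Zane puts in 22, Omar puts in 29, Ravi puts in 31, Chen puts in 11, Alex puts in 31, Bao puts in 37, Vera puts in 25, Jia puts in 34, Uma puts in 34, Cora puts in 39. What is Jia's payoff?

Total contributed: 4 + 22 + 29 + 31 + 11 + 31 + 37 + 25 + 34 + 34 + 39 = 297.
Each receives 0.70 × 297 = 207.90 from the canal-maintenance pool.
Jia keeps 43 − 34 = 9, so Jia's payoff is 9 + 207.90 = 216.90.

216.90 labor-hours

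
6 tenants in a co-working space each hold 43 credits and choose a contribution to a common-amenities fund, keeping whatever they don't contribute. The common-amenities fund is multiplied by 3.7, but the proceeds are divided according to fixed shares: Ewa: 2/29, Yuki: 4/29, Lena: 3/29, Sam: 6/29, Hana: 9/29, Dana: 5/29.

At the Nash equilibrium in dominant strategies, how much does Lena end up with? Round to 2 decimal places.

59.46 credits

Player j's private return per contributed unit is 3.7 × (j's share). Contributing is weakly dominant for j when that share is at least 1/3.7 = 0.2703, and contributing 0 is dominant otherwise.
The only share above 0.2703 is Hana's 9/29, contributing 43; the remaining 5 contribute 0. Total contributed: 43.
Lena keeps 43 and receives 3.7 × 43 × 3/29 = 16.46 from the common-amenities fund, for a payoff of 59.46.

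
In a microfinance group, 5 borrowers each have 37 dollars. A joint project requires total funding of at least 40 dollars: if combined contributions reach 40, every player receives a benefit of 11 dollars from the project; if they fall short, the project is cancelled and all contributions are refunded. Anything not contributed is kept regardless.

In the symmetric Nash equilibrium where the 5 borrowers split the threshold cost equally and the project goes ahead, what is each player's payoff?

40 dollars

Equal share of the threshold: 40/5 = 8.
At this profile no one gains by cutting their contribution: any cut drops the total below 40, the project is cancelled, contributions are refunded, and the deviator ends with 37, which is less than 37 − 8 + 11 = 40. Contributing more than 8 just wastes the excess. So contributing exactly 8 is a best response.
Each player's payoff: 37 − 8 + 11 = 40.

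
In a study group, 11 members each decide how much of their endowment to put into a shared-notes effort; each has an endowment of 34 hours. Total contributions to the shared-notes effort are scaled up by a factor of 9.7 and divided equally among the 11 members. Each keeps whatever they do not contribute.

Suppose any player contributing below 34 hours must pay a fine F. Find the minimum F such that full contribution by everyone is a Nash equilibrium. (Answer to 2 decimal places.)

4.02 hours

Given the others contribute fully, the best deviation is to contribute 0 (any partial contribution still incurs the fine and gives up units whose private return 0.8818 is below 1).
Deviating from 34 to 0 saves 34 hours but forfeits the deviator's share of the drop in the shared-notes effort: 9.7/11 × 34 = 29.98.
So the deviation gain is 34 − 29.98 = 4.02, and the fine must be at least 4.02 hours to wipe it out.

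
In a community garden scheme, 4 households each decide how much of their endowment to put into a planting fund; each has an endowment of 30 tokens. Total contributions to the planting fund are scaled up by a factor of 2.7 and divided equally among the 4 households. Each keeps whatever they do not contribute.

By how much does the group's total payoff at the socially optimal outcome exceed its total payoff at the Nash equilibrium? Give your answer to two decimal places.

204.00 tokens

Each contributed unit returns 2.7/4 = 0.6750 to its contributor — below 1 — so contributing 0 is dominant for every player. At the Nash equilibrium everyone keeps their 30, and the group total is 4 × 30 = 120.
Each contributed unit returns 2.700 to the group as a whole (0.6750 to each of 4 players), which exceeds 1, so the social optimum is full contribution: group total = 2.700 × 120 = 324.00.
Efficiency loss = 324.00 − 120 = 204.00.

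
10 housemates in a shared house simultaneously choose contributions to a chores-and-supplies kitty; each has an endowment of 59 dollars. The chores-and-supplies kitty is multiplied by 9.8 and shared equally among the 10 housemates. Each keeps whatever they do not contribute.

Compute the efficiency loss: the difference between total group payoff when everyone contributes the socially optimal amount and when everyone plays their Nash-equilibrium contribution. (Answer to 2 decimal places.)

5192.00 dollars

Each contributed unit returns 9.8/10 = 0.9800 to its contributor — below 1 — so contributing 0 is dominant for every player. At the Nash equilibrium everyone keeps their 59, and the group total is 10 × 59 = 590.
Each contributed unit returns 9.800 to the group as a whole (0.9800 to each of 10 players), which exceeds 1, so the social optimum is full contribution: group total = 9.800 × 590 = 5782.00.
Efficiency loss = 5782.00 − 590 = 5192.00.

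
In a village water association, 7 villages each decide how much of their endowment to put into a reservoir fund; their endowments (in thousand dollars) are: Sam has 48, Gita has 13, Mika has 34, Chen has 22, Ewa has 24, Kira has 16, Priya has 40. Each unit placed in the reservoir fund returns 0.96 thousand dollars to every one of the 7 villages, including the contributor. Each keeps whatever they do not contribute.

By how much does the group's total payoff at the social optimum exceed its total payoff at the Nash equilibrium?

1126.84 thousand dollars

The private return per contributed unit is 0.96 < 1 for everyone, so the Nash equilibrium is zero contribution and the group total is Σ E_j = 48 + 13 + 34 + 22 + 24 + 16 + 40 = 197.
Each contributed unit returns 6.720 to the group, so the social optimum is full contribution by everyone: group total = 6.720 × 197 = 1323.84.
Efficiency loss = (6.720 − 1) × 197 = 1126.84.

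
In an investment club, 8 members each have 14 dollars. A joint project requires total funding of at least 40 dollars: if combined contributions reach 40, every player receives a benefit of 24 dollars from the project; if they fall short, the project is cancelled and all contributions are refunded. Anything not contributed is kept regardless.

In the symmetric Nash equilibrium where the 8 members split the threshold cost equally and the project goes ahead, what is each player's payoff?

33 dollars

Equal share of the threshold: 40/8 = 5.
At this profile no one gains by cutting their contribution: any cut drops the total below 40, the project is cancelled, contributions are refunded, and the deviator ends with 14, which is less than 14 − 5 + 24 = 33. Contributing more than 5 just wastes the excess. So contributing exactly 5 is a best response.
Each player's payoff: 14 − 5 + 24 = 33.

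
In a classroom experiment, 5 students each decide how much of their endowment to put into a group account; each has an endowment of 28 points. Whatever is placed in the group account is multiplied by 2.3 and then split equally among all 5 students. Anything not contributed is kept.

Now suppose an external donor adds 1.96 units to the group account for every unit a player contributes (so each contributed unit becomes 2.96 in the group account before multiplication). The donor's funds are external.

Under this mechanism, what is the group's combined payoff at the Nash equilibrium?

With the mechanism, a contributed unit returns 2.3 × 2.96 / 5 = 1.3616 per unit of net cost to the contributor — now above 1 — so contributing fully is weakly dominant for every player.
At the Nash equilibrium everyone contributes 28. Group total payoff = 2.3 × 2.96 × 140 = 953.12.

953.12 points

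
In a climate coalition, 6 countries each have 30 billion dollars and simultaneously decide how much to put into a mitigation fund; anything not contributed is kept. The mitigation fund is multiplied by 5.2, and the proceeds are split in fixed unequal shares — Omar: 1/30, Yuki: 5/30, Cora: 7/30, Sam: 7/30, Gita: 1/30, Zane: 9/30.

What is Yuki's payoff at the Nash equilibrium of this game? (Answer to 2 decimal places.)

108.00 billion dollars

Each unit j contributes comes back to j as 5.2 × (j's share), so j prefers to contribute only if that share exceeds 1/5.2 = 0.1923; otherwise keeping the unit dominates.
Cora, Sam and Zane are above the threshold, contributing 30 each; the remaining 3 contribute 0. Total contributed: 90.
Yuki keeps 30 and receives 5.2 × 90 × 5/30 = 78.00 from the mitigation fund, for a payoff of 108.00.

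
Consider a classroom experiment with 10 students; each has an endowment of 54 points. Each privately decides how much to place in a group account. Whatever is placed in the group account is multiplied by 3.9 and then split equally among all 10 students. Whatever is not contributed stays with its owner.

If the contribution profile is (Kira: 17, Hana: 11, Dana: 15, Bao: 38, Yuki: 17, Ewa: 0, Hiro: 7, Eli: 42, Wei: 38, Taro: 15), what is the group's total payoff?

Total contributed: 17 + 11 + 15 + 38 + 17 + 0 + 7 + 42 + 38 + 15 = 200; total kept: 10 × 54 − 200 = 340.
The group account pays out 3.9 × 200 = 780.00 in aggregate.
Group total = 340 + 780.00 = 1120.00.

1120.00 points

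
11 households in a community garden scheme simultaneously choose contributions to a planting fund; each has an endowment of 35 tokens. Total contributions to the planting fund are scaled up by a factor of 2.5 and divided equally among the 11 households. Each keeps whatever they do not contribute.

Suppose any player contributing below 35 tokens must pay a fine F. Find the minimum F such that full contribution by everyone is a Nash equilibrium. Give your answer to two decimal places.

27.05 tokens

Given the others contribute fully, the best deviation is to contribute 0 (any partial contribution still incurs the fine and gives up units whose private return 0.2273 is below 1).
Deviating from 35 to 0 saves 35 tokens but forfeits the deviator's share of the drop in the planting fund: 2.5/11 × 35 = 7.95.
So the deviation gain is 35 − 7.95 = 27.05, and the fine must be at least 27.05 tokens to wipe it out.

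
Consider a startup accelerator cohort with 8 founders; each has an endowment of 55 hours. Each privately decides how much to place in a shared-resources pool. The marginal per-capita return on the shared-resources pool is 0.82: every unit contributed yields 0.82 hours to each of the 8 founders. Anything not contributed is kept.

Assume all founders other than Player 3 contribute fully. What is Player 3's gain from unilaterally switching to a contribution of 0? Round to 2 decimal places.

Switching from a contribution of 55 to 0 lets Player 3 keep an extra 55 hours, but lowers the shared-resources pool by 55, which costs Player 3 their own share of that drop: 0.82 × 55 = 45.10.
Net gain = 55 − 45.10 = 9.90. The private return per contributed unit (0.82) is below 1, so free-riding is indeed the best response regardless of what the others do.

9.90 hours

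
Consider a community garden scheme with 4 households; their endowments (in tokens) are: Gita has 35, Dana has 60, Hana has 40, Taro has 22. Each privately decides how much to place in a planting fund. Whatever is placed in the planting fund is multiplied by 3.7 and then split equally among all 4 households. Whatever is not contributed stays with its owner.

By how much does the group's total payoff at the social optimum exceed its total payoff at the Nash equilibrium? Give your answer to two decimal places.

The private return per contributed unit is 3.7/4 = 0.9250 < 1 for every player regardless of endowment, so the Nash equilibrium is zero contribution and the group total is Σ E_j = 35 + 60 + 40 + 22 = 157.
Each contributed unit returns 3.700 to the group, so the social optimum is full contribution by everyone: group total = 3.700 × 157 = 580.90.
Efficiency loss = (3.700 − 1) × 157 = 423.90.

423.90 tokens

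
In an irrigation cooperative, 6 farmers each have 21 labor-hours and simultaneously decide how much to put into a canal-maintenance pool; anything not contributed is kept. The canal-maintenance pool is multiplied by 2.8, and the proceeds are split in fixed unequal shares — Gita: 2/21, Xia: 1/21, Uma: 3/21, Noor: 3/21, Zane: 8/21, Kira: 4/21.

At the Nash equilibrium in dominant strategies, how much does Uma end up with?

A player with share s gets back 2.8·s per unit contributed, so full contribution is dominant for anyone with s > 1/2.8 = 0.3571 and zero contribution is dominant for anyone below.
Only Zane (8/21) clears that bar, contributing 21; the remaining 5 contribute 0. Total contributed: 21.
Uma keeps 21 and receives 2.8 × 21 × 3/21 = 8.40 from the canal-maintenance pool, for a payoff of 29.40.

29.40 labor-hours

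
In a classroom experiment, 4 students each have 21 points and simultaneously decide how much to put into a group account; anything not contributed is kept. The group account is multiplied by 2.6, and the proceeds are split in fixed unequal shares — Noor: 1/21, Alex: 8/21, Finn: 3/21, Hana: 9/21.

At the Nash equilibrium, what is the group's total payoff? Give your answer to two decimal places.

117.60 points

Each unit j contributes comes back to j as 2.6 × (j's share), so j prefers to contribute only if that share exceeds 1/2.6 = 0.3846; otherwise keeping the unit dominates.
Hana alone (share 9/21) is above the threshold, contributing 21; the remaining 3 contribute 0. Total contributed: 21.
The group account pays out 2.6 × 21 = 54.60 in total (split across the unequal shares, but the aggregate is all that matters for the group sum).
The 3 free-riders keep 21 each, adding 63. Group total = 63 + 54.60 = 117.60.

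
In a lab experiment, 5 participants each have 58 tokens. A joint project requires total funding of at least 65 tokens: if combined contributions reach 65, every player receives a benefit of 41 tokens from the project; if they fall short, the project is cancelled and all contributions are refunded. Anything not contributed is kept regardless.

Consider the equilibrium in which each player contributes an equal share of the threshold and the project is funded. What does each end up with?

86 tokens

Equal share of the threshold: 65/5 = 13.
At this profile no one gains by cutting their contribution: any cut drops the total below 65, the project is cancelled, contributions are refunded, and the deviator ends with 58, which is less than 58 − 13 + 41 = 86. Contributing more than 13 just wastes the excess. So contributing exactly 13 is a best response.
Each player's payoff: 58 − 13 + 41 = 86.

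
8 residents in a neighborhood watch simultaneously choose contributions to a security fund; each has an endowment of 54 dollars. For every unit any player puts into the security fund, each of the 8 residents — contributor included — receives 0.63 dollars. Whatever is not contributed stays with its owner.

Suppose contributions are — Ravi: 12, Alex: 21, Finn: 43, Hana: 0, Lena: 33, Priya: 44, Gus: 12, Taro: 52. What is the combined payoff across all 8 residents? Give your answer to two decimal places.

1308.68 dollars

Total contributed: 12 + 21 + 43 + 0 + 33 + 44 + 12 + 52 = 217; total kept: 8 × 54 − 217 = 215.
The security fund pays out 0.63 × 8 × 217 = 1093.68 in aggregate.
Group total = 215 + 1093.68 = 1308.68.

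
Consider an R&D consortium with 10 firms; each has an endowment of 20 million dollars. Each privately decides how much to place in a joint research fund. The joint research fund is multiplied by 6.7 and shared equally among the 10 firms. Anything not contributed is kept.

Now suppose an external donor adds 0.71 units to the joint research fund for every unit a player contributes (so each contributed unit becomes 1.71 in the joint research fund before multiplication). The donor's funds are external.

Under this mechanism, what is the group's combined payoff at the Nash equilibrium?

The effective private return per unit is now 6.7 × 1.71 / 10 = 1.1457 > 1, so every player's dominant strategy flips to full contribution.
At the Nash equilibrium everyone contributes 20. Group total payoff = 6.7 × 1.71 × 200 = 2291.40.

2291.40 million dollars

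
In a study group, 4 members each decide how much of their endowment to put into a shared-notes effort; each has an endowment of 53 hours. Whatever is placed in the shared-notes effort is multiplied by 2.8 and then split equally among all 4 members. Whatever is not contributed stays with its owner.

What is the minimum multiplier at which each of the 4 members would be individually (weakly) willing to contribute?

A contributed unit returns (multiplier)/4 to its contributor.
This reaches 1 exactly when the multiplier is 4.

4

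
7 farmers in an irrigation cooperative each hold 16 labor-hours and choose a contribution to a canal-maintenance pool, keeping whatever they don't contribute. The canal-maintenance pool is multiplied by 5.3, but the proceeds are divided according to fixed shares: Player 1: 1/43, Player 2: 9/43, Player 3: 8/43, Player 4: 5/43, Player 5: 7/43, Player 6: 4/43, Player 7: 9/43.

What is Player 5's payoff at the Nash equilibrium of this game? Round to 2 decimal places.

For player j, contributing a unit is worthwhile iff 5.3 × (j's share) ≥ 1, i.e. iff j's share is at least 0.1887.
The shares above 0.1887 belong to Player 2 and Player 7, contributing 16 each; the remaining 5 contribute 0. Total contributed: 32.
Player 5 keeps 16 and receives 5.3 × 32 × 7/43 = 27.61 from the canal-maintenance pool, for a payoff of 43.61.

43.61 labor-hours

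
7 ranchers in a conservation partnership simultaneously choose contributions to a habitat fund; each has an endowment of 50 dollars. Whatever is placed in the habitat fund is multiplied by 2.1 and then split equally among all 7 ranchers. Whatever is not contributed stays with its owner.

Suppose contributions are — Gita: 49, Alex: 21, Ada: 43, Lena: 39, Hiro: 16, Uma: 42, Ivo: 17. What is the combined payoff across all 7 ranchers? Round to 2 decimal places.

Total contributed: 49 + 21 + 43 + 39 + 16 + 42 + 17 = 227; total kept: 7 × 50 − 227 = 123.
The habitat fund pays out 2.1 × 227 = 476.70 in aggregate.
Group total = 123 + 476.70 = 599.70.

599.70 dollars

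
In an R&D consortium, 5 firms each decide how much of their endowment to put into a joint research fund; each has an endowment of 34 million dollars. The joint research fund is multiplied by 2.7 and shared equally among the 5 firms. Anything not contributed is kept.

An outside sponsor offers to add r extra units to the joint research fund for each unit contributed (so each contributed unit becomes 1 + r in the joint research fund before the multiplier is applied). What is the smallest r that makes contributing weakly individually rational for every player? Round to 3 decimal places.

With matching at rate r, one contributed unit becomes (1 + r) in the joint research fund and returns 2.7 × (1 + r) / 5 to the contributor.
Setting this equal to 1: 1 + r = 5/2.7 = 1.8519.
So the minimum matching rate is r = 1.8519 − 1 = 0.852.

0.852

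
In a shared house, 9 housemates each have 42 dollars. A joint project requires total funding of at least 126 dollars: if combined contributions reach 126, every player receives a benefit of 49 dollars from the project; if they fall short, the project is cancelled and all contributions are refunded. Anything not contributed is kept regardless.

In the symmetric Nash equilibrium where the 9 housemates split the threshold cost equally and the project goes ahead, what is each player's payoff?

77 dollars

Equal share of the threshold: 126/9 = 14.
At this profile no one gains by cutting their contribution: any cut drops the total below 126, the project is cancelled, contributions are refunded, and the deviator ends with 42, which is less than 42 − 14 + 49 = 77. Contributing more than 14 just wastes the excess. So contributing exactly 14 is a best response.
Each player's payoff: 42 − 14 + 49 = 77.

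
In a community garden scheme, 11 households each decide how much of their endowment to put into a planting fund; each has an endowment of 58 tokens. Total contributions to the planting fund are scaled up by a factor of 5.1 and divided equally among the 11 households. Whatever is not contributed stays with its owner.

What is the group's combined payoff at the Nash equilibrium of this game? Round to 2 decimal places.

638.00 tokens

Each contributed unit returns 5.1/11 = 0.4636 to its contributor — below 1 — so contributing 0 is dominant for every player. At the Nash equilibrium everyone keeps their 58, and the group total is 11 × 58 = 638.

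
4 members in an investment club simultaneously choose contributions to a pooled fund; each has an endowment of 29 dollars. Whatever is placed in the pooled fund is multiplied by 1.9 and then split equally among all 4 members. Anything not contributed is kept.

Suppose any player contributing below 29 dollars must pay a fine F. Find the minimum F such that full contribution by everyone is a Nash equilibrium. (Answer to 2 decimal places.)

15.23 dollars

Given the others contribute fully, the best deviation is to contribute 0 (any partial contribution still incurs the fine and gives up units whose private return 0.4750 is below 1).
Deviating from 29 to 0 saves 29 dollars but forfeits the deviator's share of the drop in the pooled fund: 1.9/4 × 29 = 13.77.
So the deviation gain is 29 − 13.77 = 15.23, and the fine must be at least 15.23 dollars to wipe it out.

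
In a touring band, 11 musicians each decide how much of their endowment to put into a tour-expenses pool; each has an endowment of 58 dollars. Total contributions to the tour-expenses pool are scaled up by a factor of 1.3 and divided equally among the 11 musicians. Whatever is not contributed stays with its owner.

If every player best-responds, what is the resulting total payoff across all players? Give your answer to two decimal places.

Each contributed unit returns 1.3/11 = 0.1182 to its contributor — below 1 — so contributing 0 is dominant for every player. At the Nash equilibrium everyone keeps their 58, and the group total is 11 × 58 = 638.

638.00 dollars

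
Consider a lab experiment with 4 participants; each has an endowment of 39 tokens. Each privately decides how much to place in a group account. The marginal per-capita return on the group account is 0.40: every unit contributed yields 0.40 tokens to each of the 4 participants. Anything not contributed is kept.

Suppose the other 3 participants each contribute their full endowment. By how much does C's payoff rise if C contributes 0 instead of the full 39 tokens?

Switching from a contribution of 39 to 0 lets C keep an extra 39 tokens, but lowers the group account by 39, which costs C their own share of that drop: 0.40 × 39 = 15.60.
Net gain = 39 − 15.60 = 23.40. The private return per contributed unit (0.40) is below 1, so free-riding is indeed the best response regardless of what the others do.

23.40 tokens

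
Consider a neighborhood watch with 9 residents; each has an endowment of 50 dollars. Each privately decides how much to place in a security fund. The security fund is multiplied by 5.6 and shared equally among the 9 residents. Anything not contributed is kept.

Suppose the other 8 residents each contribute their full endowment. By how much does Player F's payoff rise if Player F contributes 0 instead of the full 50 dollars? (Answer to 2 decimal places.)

Switching from a contribution of 50 to 0 lets Player F keep an extra 50 dollars, but lowers the security fund by 50, which costs Player F their own share of that drop: 5.6/9 × 50 = 31.11.
Net gain = 50 − 31.11 = 18.89. The private return per contributed unit (0.6222) is below 1, so free-riding is indeed the best response regardless of what the others do.

18.89 dollars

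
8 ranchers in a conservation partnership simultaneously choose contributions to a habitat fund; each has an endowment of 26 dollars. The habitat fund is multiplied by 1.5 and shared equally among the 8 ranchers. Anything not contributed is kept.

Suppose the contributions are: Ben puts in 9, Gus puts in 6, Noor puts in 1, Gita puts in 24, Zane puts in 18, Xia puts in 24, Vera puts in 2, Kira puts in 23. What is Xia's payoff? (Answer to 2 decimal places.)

22.06 dollars

Total contributed: 9 + 6 + 1 + 24 + 18 + 24 + 2 + 23 = 107.
Each receives 1.5 × 107 / 8 = 20.06 from the habitat fund.
Xia keeps 26 − 24 = 2, so Xia's payoff is 2 + 20.06 = 22.06.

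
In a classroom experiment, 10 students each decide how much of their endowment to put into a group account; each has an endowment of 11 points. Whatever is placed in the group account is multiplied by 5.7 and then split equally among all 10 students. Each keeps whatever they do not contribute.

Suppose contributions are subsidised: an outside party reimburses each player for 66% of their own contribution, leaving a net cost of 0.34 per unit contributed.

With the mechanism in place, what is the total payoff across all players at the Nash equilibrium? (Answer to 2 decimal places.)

699.60 points

Under the mechanism each unit contributed yields (5.7/10) / 0.34 = 1.6765 back to its contributor per unit of net cost, which exceeds 1, making full contribution the dominant choice for everyone.
At the Nash equilibrium everyone contributes 11. Group total payoff = 10 × (11 × 0.66 + 5.7 × 11) = 699.60.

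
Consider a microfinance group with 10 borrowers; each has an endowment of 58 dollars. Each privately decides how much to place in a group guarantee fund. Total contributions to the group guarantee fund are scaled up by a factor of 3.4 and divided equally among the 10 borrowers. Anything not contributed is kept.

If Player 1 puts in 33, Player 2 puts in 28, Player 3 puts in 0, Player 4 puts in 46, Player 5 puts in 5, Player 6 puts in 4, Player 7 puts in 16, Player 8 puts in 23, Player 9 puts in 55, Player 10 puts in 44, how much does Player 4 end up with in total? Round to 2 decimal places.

98.36 dollars

Total contributed: 33 + 28 + 0 + 46 + 5 + 4 + 16 + 23 + 55 + 44 = 254.
Each receives 3.4 × 254 / 10 = 86.36 from the group guarantee fund.
Player 4 keeps 58 − 46 = 12, so Player 4's payoff is 12 + 86.36 = 98.36.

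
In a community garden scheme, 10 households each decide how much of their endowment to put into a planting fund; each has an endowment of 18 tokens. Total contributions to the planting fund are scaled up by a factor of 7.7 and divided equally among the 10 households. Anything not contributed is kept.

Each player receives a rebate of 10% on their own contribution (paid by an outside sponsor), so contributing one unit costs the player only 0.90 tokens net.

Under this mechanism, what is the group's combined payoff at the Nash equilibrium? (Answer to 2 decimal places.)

180.00 tokens

The effective private return is (7.7/10) / 0.90 = 0.8556, which is still under 1, so the mechanism doesn't change anyone's dominant strategy: zero contribution.
Everyone keeps their endowment and the group total is 10 × 18 = 180.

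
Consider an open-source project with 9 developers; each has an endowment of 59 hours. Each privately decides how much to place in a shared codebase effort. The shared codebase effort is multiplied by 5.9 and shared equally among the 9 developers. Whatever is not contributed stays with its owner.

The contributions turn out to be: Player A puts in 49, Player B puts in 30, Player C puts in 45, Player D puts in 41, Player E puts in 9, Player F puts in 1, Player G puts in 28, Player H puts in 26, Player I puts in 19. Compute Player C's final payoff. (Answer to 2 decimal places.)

176.58 hours

Total contributed: 49 + 30 + 45 + 41 + 9 + 1 + 28 + 26 + 19 = 248.
Each receives 5.9 × 248 / 9 = 162.58 from the shared codebase effort.
Player C keeps 59 − 45 = 14, so Player C's payoff is 14 + 162.58 = 176.58.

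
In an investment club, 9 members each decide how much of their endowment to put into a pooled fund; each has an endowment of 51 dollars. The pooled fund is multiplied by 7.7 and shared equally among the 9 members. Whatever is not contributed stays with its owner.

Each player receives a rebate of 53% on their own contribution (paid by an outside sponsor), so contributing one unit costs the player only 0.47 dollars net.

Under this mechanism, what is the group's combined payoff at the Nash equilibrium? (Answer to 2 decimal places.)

3777.57 dollars

With the mechanism, a contributed unit returns (7.7/9) / 0.47 = 1.8203 per unit of net cost to the contributor — now above 1 — so contributing fully is weakly dominant for every player.
So the Nash equilibrium is full contribution by all 9; the group earns 9 × (51 × 0.53 + 7.7 × 51) = 3777.57.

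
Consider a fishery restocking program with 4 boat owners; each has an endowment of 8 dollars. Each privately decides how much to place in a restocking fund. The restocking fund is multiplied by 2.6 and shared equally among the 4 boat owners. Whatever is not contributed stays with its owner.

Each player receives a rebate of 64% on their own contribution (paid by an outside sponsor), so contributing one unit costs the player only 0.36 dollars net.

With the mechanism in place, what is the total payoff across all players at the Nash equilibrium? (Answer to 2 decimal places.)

The effective private return per unit is now (2.6/4) / 0.36 = 1.8056 > 1, so every player's dominant strategy flips to full contribution.
So the Nash equilibrium is full contribution by all 4; the group earns 4 × (8 × 0.64 + 2.6 × 8) = 103.68.

103.68 dollars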